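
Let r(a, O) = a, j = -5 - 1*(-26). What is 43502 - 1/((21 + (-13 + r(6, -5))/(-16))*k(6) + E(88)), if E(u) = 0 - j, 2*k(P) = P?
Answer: 30146870/693 ≈ 43502.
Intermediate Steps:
j = 21 (j = -5 + 26 = 21)
k(P) = P/2
E(u) = -21 (E(u) = 0 - 1*21 = 0 - 21 = -21)
43502 - 1/((21 + (-13 + r(6, -5))/(-16))*k(6) + E(88)) = 43502 - 1/((21 + (-13 + 6)/(-16))*((½)*6) - 21) = 43502 - 1/((21 - 7*(-1/16))*3 - 21) = 43502 - 1/((21 + 7/16)*3 - 21) = 43502 - 1/((343/16)*3 - 21) = 43502 - 1/(1029/16 - 21) = 43502 - 1/693/16 = 43502 - 1*16/693 = 43502 - 16/693 = 30146870/693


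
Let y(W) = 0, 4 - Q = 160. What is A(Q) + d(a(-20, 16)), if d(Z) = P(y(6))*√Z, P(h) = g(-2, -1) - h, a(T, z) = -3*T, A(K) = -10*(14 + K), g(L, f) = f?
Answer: 1420 - 2*√15 ≈ 1412.3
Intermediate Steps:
Q = -156 (Q = 4 - 1*160 = 4 - 160 = -156)
A(K) = -140 - 10*K
P(h) = -1 - h
d(Z) = -√Z (d(Z) = (-1 - 1*0)*√Z = (-1 + 0)*√Z = -√Z)
A(Q) + d(a(-20, 16)) = (-140 - 10*(-156)) - √(-3*(-20)) = (-140 + 1560) - √60 = 1420 - 2*√15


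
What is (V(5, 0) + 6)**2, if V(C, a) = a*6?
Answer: 36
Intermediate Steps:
V(C, a) = 6*a
(V(5, 0) + 6)**2 = (6*0 + 6)**2 = (0 + 6)**2 = 6**2 = 36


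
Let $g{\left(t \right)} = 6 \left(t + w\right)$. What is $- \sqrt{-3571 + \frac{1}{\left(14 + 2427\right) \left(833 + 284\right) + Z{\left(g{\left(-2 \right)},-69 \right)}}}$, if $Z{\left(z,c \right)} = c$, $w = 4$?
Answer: $- \frac{i \sqrt{414791454209174}}{340816} \approx - 59.758 i$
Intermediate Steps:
$g{\left(t \right)} = 24 + 6 t$ ($g{\left(t \right)} = 6 \left(t + 4\right) = 6 \left(4 + t\right) = 24 + 6 t$)
$- \sqrt{-3571 + \frac{1}{\left(14 + 2427\right) \left(833 + 284\right) + Z{\left(g{\left(-2 \right)},-69 \right)}}} = - \sqrt{-3571 + \frac{1}{\left(14 + 2427\right) \left(833 + 284\right) - 69}} = - \sqrt{-3571 + \frac{1}{2441 \cdot 1117 - 69}} = - \sqrt{-3571 + \frac{1}{2726597 - 69}} = - \sqrt{-3571 + \frac{1}{2726528}} = - \sqrt{- \frac{9736431487}{2726528}} = - \frac{i \sqrt{414791454209174}}{340816}$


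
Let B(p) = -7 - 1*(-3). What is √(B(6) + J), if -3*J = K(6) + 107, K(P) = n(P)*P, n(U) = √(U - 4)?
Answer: √(-357 - 18*√2)/3 ≈ 6.5188*I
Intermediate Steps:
B(p) = -4 (B(p) = -7 + 3 = -4)
n(U) = √(-4 + U)
K(P) = P*√(-4 + P) (K(P) = √(-4 + P)*P = P*√(-4 + P))
J = -107/3 - 2*√2 (J = -(6*√(-4 + 6) + 107)/3 = -(6*√2 + 107)/3 = -(107 + 6*√2)/3 = -107/3 - 2*√2 ≈ -38.495)
√(B(6) + J) = √(-4 + (-107/3 - 2*√2)) = √(-119/3 - 2*√2)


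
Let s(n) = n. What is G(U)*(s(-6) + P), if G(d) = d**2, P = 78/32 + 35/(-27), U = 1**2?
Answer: -2099/432 ≈ -4.8588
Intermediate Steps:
U = 1
P = 493/432 (P = 78*(1/32) + 35*(-1/27) = 39/16 - 35/27 = 493/432 ≈ 1.1412)
G(U)*(s(-6) + P) = 1**2*(-6 + 493/432) = 1*(-2099/432) = -2099/432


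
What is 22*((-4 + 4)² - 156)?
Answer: -3432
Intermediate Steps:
22*((-4 + 4)² - 156) = 22*(0² - 156) = 22*(0 - 156) = 22*(-156) = -3432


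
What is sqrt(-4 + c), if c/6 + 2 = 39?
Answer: sqrt(218) ≈ 14.765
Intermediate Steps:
c = 222 (c = -12 + 6*39 = -12 + 234 = 222)
sqrt(-4 + c) = sqrt(-4 + 222) = sqrt(218)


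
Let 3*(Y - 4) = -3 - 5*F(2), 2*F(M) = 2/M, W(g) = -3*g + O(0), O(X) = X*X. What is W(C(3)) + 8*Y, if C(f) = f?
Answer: 25/3 ≈ 8.3333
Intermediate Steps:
O(X) = X²
W(g) = -3*g (W(g) = -3*g + 0² = -3*g + 0 = -3*g)
F(M) = 1/M (F(M) = (2/M)/2 = 1/M)
Y = 13/6 (Y = 4 + (-3 - 5/2)/3 = 4 + (⅓)*(-11/2) = 4 - 11/6 = 13/6 ≈ 2.1667)
W(C(3)) + 8*Y = -3*3 + 8*(13/6) = -9 + 52/3 = 25/3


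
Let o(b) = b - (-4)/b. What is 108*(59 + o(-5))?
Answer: 28728/5 ≈ 5745.6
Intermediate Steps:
o(b) = b + 4/b
108*(59 + o(-5)) = 108*(59 + (-5 + 4/(-5))) = 108*(59 + (-5 + 4*(-⅕))) = 108*(59 + (-5 - ⅘)) = 108*(59 - 29/5) = 108*(266/5) = 28728/5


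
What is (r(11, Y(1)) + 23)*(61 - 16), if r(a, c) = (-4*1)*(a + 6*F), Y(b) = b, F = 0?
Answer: -945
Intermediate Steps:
r(a, c) = -4*a (r(a, c) = (-4*1)*(a + 6*0) = -4*(a + 0) = -4*a)
(r(11, Y(1)) + 23)*(61 - 16) = (-4*11 + 23)*(61 - 16) = (-44 + 23)*45 = -21*45 = -945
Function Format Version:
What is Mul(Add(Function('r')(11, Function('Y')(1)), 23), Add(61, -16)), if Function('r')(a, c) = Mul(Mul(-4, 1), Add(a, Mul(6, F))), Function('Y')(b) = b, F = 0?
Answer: -945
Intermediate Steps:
Function('r')(a, c) = Mul(-4, a) (Function('r')(a, c) = Mul(Mul(-4, 1), Add(a, Mul(6, 0))) = Mul(-4, Add(a, 0)) = Mul(-4, a))
Mul(Add(Function('r')(11, Function('Y')(1)), 23), Add(61, -16)) = Mul(Add(Mul(-4, 11), 23), Add(61, -16)) = Mul(Add(-44, 23), 45) = Mul(-21, 45) = -945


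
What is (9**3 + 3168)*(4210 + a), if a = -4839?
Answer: -2451213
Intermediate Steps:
(9**3 + 3168)*(4210 + a) = (9**3 + 3168)*(4210 - 4839) = (729 + 3168)*(-629) = 3897*(-629) = -2451213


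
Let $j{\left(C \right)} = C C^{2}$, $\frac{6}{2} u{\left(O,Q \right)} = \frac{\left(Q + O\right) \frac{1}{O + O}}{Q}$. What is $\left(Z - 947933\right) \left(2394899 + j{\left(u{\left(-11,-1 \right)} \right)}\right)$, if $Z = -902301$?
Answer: $- \frac{5897825438721274}{1331} \approx -4.4311 \cdot 10^{12}$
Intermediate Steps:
$u{\left(O,Q \right)} = \frac{O + Q}{6 O Q}$ ($u{\left(O,Q \right)} = \frac{\frac{Q + O}{O + O} \frac{1}{Q}}{3} = \frac{\frac{O + Q}{2 O} \frac{1}{Q}}{3} = \frac{\frac{1}{2} \frac{1}{O} \frac{1}{Q} \left(O + Q\right)}{3} = \frac{O + Q}{6 O Q}$)
$j{\left(C \right)} = C^{3}$
$\left(Z - 947933\right) \left(2394899 + j{\left(u{\left(-11,-1 \right)} \right)}\right) = \left(-902301 - 947933\right) \left(2394899 + \left(\frac{-11 - 1}{6 \left(-11\right) \left(-1\right)}\right)^{3}\right) = - 1850234 \left(2394899 + \left(\frac{1}{6} \left(- \frac{1}{11}\right) \left(-1\right) \left(-12\right)\right)^{3}\right) = - 1850234 \left(2394899 + \left(- \frac{2}{11}\right)^{3}\right) = - 1850234 \left(2394899 - \frac{8}{1331}\right) = \left(-1850234\right) \frac{3187610561}{1331} = - \frac{5897825438721274}{1331}$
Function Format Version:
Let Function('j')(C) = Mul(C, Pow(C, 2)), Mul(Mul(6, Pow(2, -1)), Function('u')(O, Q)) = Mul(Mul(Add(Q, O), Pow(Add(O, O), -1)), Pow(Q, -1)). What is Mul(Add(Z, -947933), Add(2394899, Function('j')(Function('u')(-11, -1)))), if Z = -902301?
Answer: Rational(-5897825438721274, 1331) ≈ -4.4311e+12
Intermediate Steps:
Function('u')(O, Q) = Mul(Rational(1, 6), Pow(O, -1), Pow(Q, -1), Add(O, Q)) (Function('u')(O, Q) = Mul(Rational(1, 3), Mul(Mul(Add(Q, O), Pow(Add(O, O), -1)), Pow(Q, -1))) = Mul(Rational(1, 3), Mul(Mul(Add(O, Q), Pow(Mul(2, O), -1)), Pow(Q, -1))) = Mul(Rational(1, 3), Mul(Mul(Add(O, Q), Mul(Rational(1, 2), Pow(O, -1))), Pow(Q, -1))) = Mul(Rational(1, 3), Mul(Mul(Rational(1, 2), Pow(O, -1), Add(O, Q)), Pow(Q, -1))) = Mul(Rational(1, 3), Mul(Rational(1, 2), Pow(O, -1), Pow(Q, -1), Add(O, Q))) = Mul(Rational(1, 6), Pow(O, -1), Pow(Q, -1), Add(O, Q)))
Function('j')(C) = Pow(C, 3)
Mul(Add(Z, -947933), Add(2394899, Function('j')(Function('u')(-11, -1)))) = Mul(Add(-902301, -947933), Add(2394899, Pow(Mul(Rational(1, 6), Pow(-11, -1), Pow(-1, -1), Add(-11, -1)), 3))) = Mul(-1850234, Add(2394899, Pow(Mul(Rational(1, 6), Rational(-1, 11), -1, -12), 3))) = Mul(-1850234, Add(2394899, Pow(Rational(-2, 11), 3))) = Mul(-1850234, Add(2394899, Rational(-8, 1331))) = Mul(-1850234, Rational(3187610561, 1331)) = Rational(-5897825438721274, 1331)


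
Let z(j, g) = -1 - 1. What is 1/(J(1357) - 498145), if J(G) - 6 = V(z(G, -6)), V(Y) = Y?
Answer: -1/498141 ≈ -2.0075e-6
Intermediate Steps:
z(j, g) = -2
J(G) = 4 (J(G) = 6 - 2 = 4)
1/(J(1357) - 498145) = 1/(4 - 498145) = 1/(-498141) = -1/498141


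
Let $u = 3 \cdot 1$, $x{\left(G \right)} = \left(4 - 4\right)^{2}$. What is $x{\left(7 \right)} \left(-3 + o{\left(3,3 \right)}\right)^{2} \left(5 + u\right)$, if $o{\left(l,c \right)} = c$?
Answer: $0$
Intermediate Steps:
$x{\left(G \right)} = 0$ ($x{\left(G \right)} = 0^{2} = 0$)
$u = 3$
$x{\left(7 \right)} \left(-3 + o{\left(3,3 \right)}\right)^{2} \left(5 + u\right) = 0 \left(-3 + 3\right)^{2} \left(5 + 3\right) = 0 \cdot 0^{2} \cdot 8 = 0 \cdot 0 \cdot 8 = 0 \cdot 0 = 0$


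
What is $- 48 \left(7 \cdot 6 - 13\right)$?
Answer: $-1392$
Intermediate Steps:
$- 48 \left(7 \cdot 6 - 13\right) = - 48 \left(42 - 13\right) = \left(-48\right) 29 = -1392$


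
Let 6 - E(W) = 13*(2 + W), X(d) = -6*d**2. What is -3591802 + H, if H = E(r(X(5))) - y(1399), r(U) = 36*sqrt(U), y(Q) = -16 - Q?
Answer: -3590407 - 2340*I*sqrt(6) ≈ -3.5904e+6 - 5731.8*I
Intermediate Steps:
E(W) = -20 - 13*W (E(W) = 6 - 13*(2 + W) = 6 - (26 + 13*W) = 6 + (-26 - 13*W) = -20 - 13*W)
H = 1395 - 2340*I*sqrt(6) (H = (-20 - 468*sqrt(-6*5**2)) - (-16 - 1*1399) = (-20 - 468*sqrt(-6*25)) - (-16 - 1399) = (-20 - 468*sqrt(-150)) - 1*(-1415) = (-20 - 468*5*I*sqrt(6)) + 1415 = (-20 - 2340*I*sqrt(6)) + 1415 = 1395 - 2340*I*sqrt(6) ≈ 1395.0 - 5731.8*I)
-3591802 + H = -3591802 + (1395 - 2340*I*sqrt(6)) = -3590407 - 2340*I*sqrt(6)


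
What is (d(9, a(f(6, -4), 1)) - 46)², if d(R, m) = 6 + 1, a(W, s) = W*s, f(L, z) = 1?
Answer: 1521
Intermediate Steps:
d(R, m) = 7
(d(9, a(f(6, -4), 1)) - 46)² = (7 - 46)² = (-39)² = 1521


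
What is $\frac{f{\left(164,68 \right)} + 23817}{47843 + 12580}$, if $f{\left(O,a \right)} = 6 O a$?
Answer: $\frac{30243}{20141} \approx 1.5016$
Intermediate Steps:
$f{\left(O,a \right)} = 6 O a$
$\frac{f{\left(164,68 \right)} + 23817}{47843 + 12580} = \frac{6 \cdot 164 \cdot 68 + 23817}{47843 + 12580} = \frac{66912 + 23817}{60423} = 90729 \cdot \frac{1}{60423} = \frac{30243}{20141}$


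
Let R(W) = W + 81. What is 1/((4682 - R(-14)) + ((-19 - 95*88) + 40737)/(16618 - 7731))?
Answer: 8887/41045863 ≈ 0.00021651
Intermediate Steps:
R(W) = 81 + W
1/((4682 - R(-14)) + ((-19 - 95*88) + 40737)/(16618 - 7731)) = 1/((4682 - (81 - 14)) + ((-19 - 95*88) + 40737)/(16618 - 7731)) = 1/((4682 - 1*67) + ((-19 - 8360) + 40737)/8887) = 1/((4682 - 67) + (-8379 + 40737)*(1/8887)) = 1/(4615 + 32358*(1/8887)) = 1/(4615 + 32358/8887) = 1/(41045863/8887) = 8887/41045863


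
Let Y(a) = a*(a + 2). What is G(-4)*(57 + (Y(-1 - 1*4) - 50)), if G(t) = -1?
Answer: -22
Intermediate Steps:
Y(a) = a*(2 + a)
G(-4)*(57 + (Y(-1 - 1*4) - 50)) = -(57 + ((-1 - 1*4)*(2 + (-1 - 1*4)) - 50)) = -(57 + ((-1 - 4)*(2 + (-1 - 4)) - 50)) = -(57 + (-5*(2 - 5) - 50)) = -(57 + (-5*(-3) - 50)) = -(57 + (15 - 50)) = -(57 - 35) = -1*22 = -22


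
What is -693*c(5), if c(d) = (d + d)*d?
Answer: -34650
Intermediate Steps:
c(d) = 2*d² (c(d) = (2*d)*d = 2*d²)
-693*c(5) = -1386*5² = -1386*25 = -693*50 = -34650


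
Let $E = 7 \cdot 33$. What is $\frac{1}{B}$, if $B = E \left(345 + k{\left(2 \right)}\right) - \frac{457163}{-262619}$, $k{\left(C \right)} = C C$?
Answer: $\frac{37517}{3024648332} \approx 1.2404 \cdot 10^{-5}$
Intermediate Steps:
$k{\left(C \right)} = C^{2}$
$E = 231$
$B = \frac{3024648332}{37517}$ ($B = 231 \left(345 + 2^{2}\right) - \frac{457163}{-262619} = 231 \left(345 + 4\right) - 457163 \left(- \frac{1}{262619}\right) = 231 \cdot 349 - - \frac{65309}{37517} = 80619 + \frac{65309}{37517} = \frac{3024648332}{37517} \approx 80621.0$)
$\frac{1}{B} = \frac{1}{\frac{3024648332}{37517}} = \frac{37517}{3024648332}$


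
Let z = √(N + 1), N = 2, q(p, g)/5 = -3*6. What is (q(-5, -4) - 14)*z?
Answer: -104*√3 ≈ -180.13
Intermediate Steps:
q(p, g) = -90 (q(p, g) = 5*(-3*6) = 5*(-18) = -90)
z = √3 (z = √(2 + 1) = √3 ≈ 1.7320)
(q(-5, -4) - 14)*z = (-90 - 14)*√3 = -104*√3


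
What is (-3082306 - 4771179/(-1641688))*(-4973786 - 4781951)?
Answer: 49365785265820489213/1641688 ≈ 3.0070e+13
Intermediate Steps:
(-3082306 - 4771179/(-1641688))*(-4973786 - 4781951) = (-3082306 - 4771179*(-1/1641688))*(-9755737) = (-3082306 + 4771179/1641688)*(-9755737) = -5060180001349/1641688*(-9755737) = 49365785265820489213/1641688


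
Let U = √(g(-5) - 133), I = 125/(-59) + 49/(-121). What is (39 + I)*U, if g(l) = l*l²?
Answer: 260405*I*√258/7139 ≈ 585.9*I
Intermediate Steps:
g(l) = l³
I = -18016/7139 (I = 125*(-1/59) + 49*(-1/121) = -125/59 - 49/121 = -18016/7139 ≈ -2.5236)
U = I*√258 (U = √((-5)³ - 133) = √(-125 - 133) = √(-258) = I*√258 ≈ 16.062*I)
(39 + I)*U = (39 - 18016/7139)*(I*√258) = 260405*(I*√258)/7139 = 260405*I*√258/7139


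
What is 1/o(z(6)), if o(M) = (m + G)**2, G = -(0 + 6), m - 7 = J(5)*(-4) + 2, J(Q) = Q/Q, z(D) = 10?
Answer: 1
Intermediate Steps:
J(Q) = 1
m = 5 (m = 7 + (1*(-4) + 2) = 7 + (-4 + 2) = 7 - 2 = 5)
G = -6 (G = -1*6 = -6)
o(M) = 1 (o(M) = (5 - 6)**2 = (-1)**2 = 1)
1/o(z(6)) = 1/1 = 1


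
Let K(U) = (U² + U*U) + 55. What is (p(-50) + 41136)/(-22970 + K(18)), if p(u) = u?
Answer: -41086/22267 ≈ -1.8452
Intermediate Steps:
K(U) = 55 + 2*U² (K(U) = (U² + U²) + 55 = 2*U² + 55 = 55 + 2*U²)
(p(-50) + 41136)/(-22970 + K(18)) = (-50 + 41136)/(-22970 + (55 + 2*18²)) = 41086/(-22970 + (55 + 2*324)) = 41086/(-22970 + (55 + 648)) = 41086/(-22970 + 703) = 41086/(-22267) = 41086*(-1/22267) = -41086/22267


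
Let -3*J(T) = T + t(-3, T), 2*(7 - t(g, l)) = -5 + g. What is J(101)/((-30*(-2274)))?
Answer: -28/51165 ≈ -0.00054725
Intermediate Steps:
t(g, l) = 19/2 - g/2 (t(g, l) = 7 - (-5 + g)/2 = 7 + (5/2 - g/2) = 19/2 - g/2)
J(T) = -11/3 - T/3 (J(T) = -(T + (19/2 - ½*(-3)))/3 = -(T + (19/2 + 3/2))/3 = -(T + 11)/3 = -(11 + T)/3 = -11/3 - T/3)
J(101)/((-30*(-2274))) = (-11/3 - ⅓*101)/((-30*(-2274))) = (-11/3 - 101/3)/68220 = -112/3*1/68220 = -28/51165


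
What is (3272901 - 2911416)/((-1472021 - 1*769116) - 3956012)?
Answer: -361485/6197149 ≈ -0.058331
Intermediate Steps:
(3272901 - 2911416)/((-1472021 - 1*769116) - 3956012) = 361485/((-1472021 - 769116) - 3956012) = 361485/(-2241137 - 3956012) = 361485/(-6197149) = 361485*(-1/6197149) = -361485/6197149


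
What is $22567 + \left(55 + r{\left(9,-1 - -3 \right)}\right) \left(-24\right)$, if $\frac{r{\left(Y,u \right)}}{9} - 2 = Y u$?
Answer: $16927$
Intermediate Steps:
$r{\left(Y,u \right)} = 18 + 9 Y u$
$22567 + \left(55 + r{\left(9,-1 - -3 \right)}\right) \left(-24\right) = 22567 + \left(55 + \left(18 + 9 \cdot 9 \left(-1 - -3\right)\right)\right) \left(-24\right) = 22567 + \left(55 + \left(18 + 9 \cdot 9 \left(-1 + 3\right)\right)\right) \left(-24\right) = 22567 + \left(55 + \left(18 + 9 \cdot 9 \cdot 2\right)\right) \left(-24\right) = 22567 + \left(55 + \left(18 + 162\right)\right) \left(-24\right) = 22567 + \left(55 + 180\right) \left(-24\right) = 22567 + 235 \left(-24\right) = 22567 - 5640 = 16927$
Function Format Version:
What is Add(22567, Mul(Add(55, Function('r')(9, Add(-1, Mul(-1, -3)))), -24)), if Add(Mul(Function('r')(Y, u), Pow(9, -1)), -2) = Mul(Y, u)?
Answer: 16927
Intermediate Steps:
Function('r')(Y, u) = Add(18, Mul(9, Y, u)) (Function('r')(Y, u) = Add(18, Mul(9, Mul(Y, u))) = Add(18, Mul(9, Y, u)))
Add(22567, Mul(Add(55, Function('r')(9, Add(-1, Mul(-1, -3)))), -24)) = Add(22567, Mul(Add(55, Add(18, Mul(9, 9, Add(-1, Mul(-1, -3))))), -24)) = Add(22567, Mul(Add(55, Add(18, Mul(9, 9, Add(-1, 3)))), -24)) = Add(22567, Mul(Add(55, Add(18, Mul(9, 9, 2))), -24)) = Add(22567, Mul(Add(55, Add(18, 162)), -24)) = Add(22567, Mul(Add(55, 180), -24)) = Add(22567, Mul(235, -24)) = Add(22567, -5640) = 16927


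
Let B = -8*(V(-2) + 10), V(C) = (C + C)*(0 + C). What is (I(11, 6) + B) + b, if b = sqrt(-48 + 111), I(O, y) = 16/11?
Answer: -1568/11 + 3*sqrt(7) ≈ -134.61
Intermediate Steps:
I(O, y) = 16/11 (I(O, y) = 16*(1/11) = 16/11)
V(C) = 2*C**2 (V(C) = (2*C)*C = 2*C**2)
b = 3*sqrt(7) (b = sqrt(63) = 3*sqrt(7) ≈ 7.9373)
B = -144 (B = -8*(2*(-2)**2 + 10) = -8*(2*4 + 10) = -8*(8 + 10) = -8*18 = -144)
(I(11, 6) + B) + b = (16/11 - 144) + 3*sqrt(7) = -1568/11 + 3*sqrt(7)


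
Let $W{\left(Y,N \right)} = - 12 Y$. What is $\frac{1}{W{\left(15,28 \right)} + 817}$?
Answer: $\frac{1}{637} \approx 0.0015699$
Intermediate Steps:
$\frac{1}{W{\left(15,28 \right)} + 817} = \frac{1}{\left(-12\right) 15 + 817} = \frac{1}{-180 + 817} = \frac{1}{637}$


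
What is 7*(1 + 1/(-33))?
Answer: 224/33 ≈ 6.7879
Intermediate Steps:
7*(1 + 1/(-33)) = 7*(1 - 1/33) = 7*(32/33) = 224/33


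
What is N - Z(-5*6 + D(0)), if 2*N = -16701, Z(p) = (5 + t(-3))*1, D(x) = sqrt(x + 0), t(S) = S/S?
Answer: -16713/2 ≈ -8356.5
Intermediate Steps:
t(S) = 1
D(x) = sqrt(x)
Z(p) = 6 (Z(p) = (5 + 1)*1 = 6*1 = 6)
N = -16701/2 (N = (1/2)*(-16701) = -16701/2 ≈ -8350.5)
N - Z(-5*6 + D(0)) = -16701/2 - 1*6 = -16701/2 - 6 = -16713/2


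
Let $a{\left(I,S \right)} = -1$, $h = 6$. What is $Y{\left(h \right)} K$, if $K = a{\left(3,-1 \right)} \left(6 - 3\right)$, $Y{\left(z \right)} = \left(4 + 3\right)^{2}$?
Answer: $-147$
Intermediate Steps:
$Y{\left(z \right)} = 49$ ($Y{\left(z \right)} = 7^{2} = 49$)
$K = -3$ ($K = - (6 - 3) = \left(-1\right) 3 = -3$)
$Y{\left(h \right)} K = 49 \left(-3\right) = -147$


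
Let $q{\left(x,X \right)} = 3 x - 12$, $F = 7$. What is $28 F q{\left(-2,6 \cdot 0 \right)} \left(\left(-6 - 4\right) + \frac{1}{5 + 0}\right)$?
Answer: $\frac{172872}{5} \approx 34574.0$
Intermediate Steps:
$q{\left(x,X \right)} = -12 + 3 x$ ($q{\left(x,X \right)} = 3 x - 12 = -12 + 3 x$)
$28 F q{\left(-2,6 \cdot 0 \right)} \left(\left(-6 - 4\right) + \frac{1}{5 + 0}\right) = 28 \cdot 7 \left(-12 + 3 \left(-2\right)\right) \left(\left(-6 - 4\right) + \frac{1}{5 + 0}\right) = 28 \cdot 7 \left(-12 - 6\right) \left(-10 + \frac{1}{5}\right) = 28 \cdot 7 \left(-18\right) \left(-10 + \frac{1}{5}\right) = 28 \left(\left(-126\right) \left(- \frac{49}{5}\right)\right) = 28 \cdot \frac{6174}{5} = \frac{172872}{5}$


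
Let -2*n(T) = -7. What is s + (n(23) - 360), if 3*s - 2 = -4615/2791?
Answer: -5968015/16746 ≈ -356.38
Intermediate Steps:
n(T) = 7/2 (n(T) = -½*(-7) = 7/2)
s = 967/8373 (s = ⅔ + (-4615/2791)/3 = ⅔ + (-4615*1/2791)/3 = ⅔ + (⅓)*(-4615/2791) = ⅔ - 4615/8373 = 967/8373 ≈ 0.11549)
s + (n(23) - 360) = 967/8373 + (7/2 - 360) = 967/8373 - 713/2 = -5968015/16746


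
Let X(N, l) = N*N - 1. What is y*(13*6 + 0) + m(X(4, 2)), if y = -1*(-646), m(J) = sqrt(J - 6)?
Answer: 50391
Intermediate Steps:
X(N, l) = -1 + N**2 (X(N, l) = N**2 - 1 = -1 + N**2)
m(J) = sqrt(-6 + J)
y = 646
y*(13*6 + 0) + m(X(4, 2)) = 646*(13*6 + 0) + sqrt(-6 + (-1 + 4**2)) = 646*(78 + 0) + sqrt(-6 + (-1 + 16)) = 646*78 + sqrt(-6 + 15) = 50388 + sqrt(9) = 50388 + 3 = 50391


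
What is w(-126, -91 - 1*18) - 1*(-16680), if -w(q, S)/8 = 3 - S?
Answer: 15784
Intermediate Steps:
w(q, S) = -24 + 8*S (w(q, S) = -8*(3 - S) = -24 + 8*S)
w(-126, -91 - 1*18) - 1*(-16680) = (-24 + 8*(-91 - 1*18)) - 1*(-16680) = (-24 + 8*(-91 - 18)) + 16680 = (-24 + 8*(-109)) + 16680 = (-24 - 872) + 16680 = -896 + 16680 = 15784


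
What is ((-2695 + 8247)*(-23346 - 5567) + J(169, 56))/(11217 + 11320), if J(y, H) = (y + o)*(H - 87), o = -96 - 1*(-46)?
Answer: -160528665/22537 ≈ -7122.9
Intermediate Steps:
o = -50 (o = -96 + 46 = -50)
J(y, H) = (-87 + H)*(-50 + y) (J(y, H) = (y - 50)*(H - 87) = (-50 + y)*(-87 + H) = (-87 + H)*(-50 + y))
((-2695 + 8247)*(-23346 - 5567) + J(169, 56))/(11217 + 11320) = ((-2695 + 8247)*(-23346 - 5567) + (4350 - 87*169 - 50*56 + 56*169))/(11217 + 11320) = (5552*(-28913) + (4350 - 14703 - 2800 + 9464))/22537 = (-160524976 - 3689)*(1/22537) = -160528665*1/22537 = -160528665/22537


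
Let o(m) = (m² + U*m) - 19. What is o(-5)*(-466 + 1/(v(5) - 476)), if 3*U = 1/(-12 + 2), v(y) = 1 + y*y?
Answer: -7758937/2700 ≈ -2873.7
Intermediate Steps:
v(y) = 1 + y²
U = -1/30 (U = 1/(3*(-12 + 2)) = (⅓)/(-10) = (⅓)*(-⅒) = -1/30 ≈ -0.033333)
o(m) = -19 + m² - m/30 (o(m) = (m² - m/30) - 19 = -19 + m² - m/30)
o(-5)*(-466 + 1/(v(5) - 476)) = (-19 + (-5)² - 1/30*(-5))*(-466 + 1/((1 + 5²) - 476)) = (-19 + 25 + ⅙)*(-466 + 1/((1 + 25) - 476)) = 37*(-466 + 1/(26 - 476))/6 = 37*(-466 + 1/(-450))/6 = 37*(-466 - 1/450)/6 = (37/6)*(-209701/450) = -7758937/2700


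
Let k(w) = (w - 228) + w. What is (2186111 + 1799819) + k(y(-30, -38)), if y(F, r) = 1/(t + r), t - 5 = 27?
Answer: 11957105/3 ≈ 3.9857e+6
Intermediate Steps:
t = 32 (t = 5 + 27 = 32)
y(F, r) = 1/(32 + r)
k(w) = -228 + 2*w (k(w) = (-228 + w) + w = -228 + 2*w)
(2186111 + 1799819) + k(y(-30, -38)) = (2186111 + 1799819) + (-228 + 2/(32 - 38)) = 3985930 + (-228 + 2/(-6)) = 3985930 + (-228 + 2*(-⅙)) = 3985930 + (-228 - ⅓) = 3985930 - 685/3 = 11957105/3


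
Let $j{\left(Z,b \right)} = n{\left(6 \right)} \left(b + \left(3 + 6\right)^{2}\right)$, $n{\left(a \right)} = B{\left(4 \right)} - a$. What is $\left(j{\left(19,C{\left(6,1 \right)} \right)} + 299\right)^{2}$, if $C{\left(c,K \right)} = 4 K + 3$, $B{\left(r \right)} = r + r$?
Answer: $225625$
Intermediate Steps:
$B{\left(r \right)} = 2 r$
$C{\left(c,K \right)} = 3 + 4 K$
$n{\left(a \right)} = 8 - a$ ($n{\left(a \right)} = 2 \cdot 4 - a = 8 - a$)
$j{\left(Z,b \right)} = 162 + 2 b$ ($j{\left(Z,b \right)} = \left(8 - 6\right) \left(b + \left(3 + 6\right)^{2}\right) = \left(8 - 6\right) \left(b + 9^{2}\right) = 2 \left(b + 81\right) = 2 \left(81 + b\right) = 162 + 2 b$)
$\left(j{\left(19,C{\left(6,1 \right)} \right)} + 299\right)^{2} = \left(\left(162 + 2 \left(3 + 4 \cdot 1\right)\right) + 299\right)^{2} = \left(\left(162 + 2 \left(3 + 4\right)\right) + 299\right)^{2} = \left(\left(162 + 2 \cdot 7\right) + 299\right)^{2} = \left(\left(162 + 14\right) + 299\right)^{2} = \left(176 + 299\right)^{2} = 475^{2} = 225625$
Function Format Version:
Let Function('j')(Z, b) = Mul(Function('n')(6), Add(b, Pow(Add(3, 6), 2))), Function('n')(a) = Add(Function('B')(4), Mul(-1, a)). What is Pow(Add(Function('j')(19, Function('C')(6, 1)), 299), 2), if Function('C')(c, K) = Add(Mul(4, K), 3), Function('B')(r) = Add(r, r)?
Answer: 225625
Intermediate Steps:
Function('B')(r) = Mul(2, r)
Function('C')(c, K) = Add(3, Mul(4, K))
Function('n')(a) = Add(8, Mul(-1, a)) (Function('n')(a) = Add(Mul(2, 4), Mul(-1, a)) = Add(8, Mul(-1, a)))
Function('j')(Z, b) = Add(162, Mul(2, b)) (Function('j')(Z, b) = Mul(Add(8, Mul(-1, 6)), Add(b, Pow(Add(3, 6), 2))) = Mul(Add(8, -6), Add(b, Pow(9, 2))) = Mul(2, Add(b, 81)) = Mul(2, Add(81, b)) = Add(162, Mul(2, b)))
Pow(Add(Function('j')(19, Function('C')(6, 1)), 299), 2) = Pow(Add(Add(162, Mul(2, Add(3, Mul(4, 1)))), 299), 2) = Pow(Add(Add(162, Mul(2, Add(3, 4))), 299), 2) = Pow(Add(Add(162, Mul(2, 7)), 299), 2) = Pow(Add(Add(162, 14), 299), 2) = Pow(Add(176, 299), 2) = Pow(475, 2) = 225625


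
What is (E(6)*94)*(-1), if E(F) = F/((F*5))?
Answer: -94/5 ≈ -18.800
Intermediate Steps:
E(F) = ⅕ (E(F) = F/((5*F)) = F*(1/(5*F)) = ⅕)
(E(6)*94)*(-1) = ((⅕)*94)*(-1) = (94/5)*(-1) = -94/5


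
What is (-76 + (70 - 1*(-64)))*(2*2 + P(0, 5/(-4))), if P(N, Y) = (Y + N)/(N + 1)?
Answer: 319/2 ≈ 159.50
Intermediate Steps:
P(N, Y) = (N + Y)/(1 + N)
(-76 + (70 - 1*(-64)))*(2*2 + P(0, 5/(-4))) = (-76 + (70 - 1*(-64)))*(2*2 + (0 + 5/(-4))/(1 + 0)) = (-76 + (70 + 64))*(4 + (0 + 5*(-1/4))/1) = (-76 + 134)*(4 + 1*(0 - 5/4)) = 58*(4 + 1*(-5/4)) = 58*(4 - 5/4) = 58*(11/4) = 319/2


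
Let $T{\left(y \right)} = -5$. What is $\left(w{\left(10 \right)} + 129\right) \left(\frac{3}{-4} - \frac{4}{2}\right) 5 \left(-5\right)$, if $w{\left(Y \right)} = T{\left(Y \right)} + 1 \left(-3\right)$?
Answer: $\frac{33275}{4} \approx 8318.8$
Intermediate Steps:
$w{\left(Y \right)} = -8$ ($w{\left(Y \right)} = -5 + 1 \left(-3\right) = -5 - 3 = -8$)
$\left(w{\left(10 \right)} + 129\right) \left(\frac{3}{-4} - \frac{4}{2}\right) 5 \left(-5\right) = \left(-8 + 129\right) \left(\frac{3}{-4} - \frac{4}{2}\right) 5 \left(-5\right) = 121 \left(3 \left(- \frac{1}{4}\right) - 2\right) 5 \left(-5\right) = 121 \left(- \frac{3}{4} - 2\right) 5 \left(-5\right) = 121 \left(- \frac{11}{4}\right) 5 \left(-5\right) = 121 \left(\left(- \frac{55}{4}\right) \left(-5\right)\right) = 121 \cdot \frac{275}{4} = \frac{33275}{4}$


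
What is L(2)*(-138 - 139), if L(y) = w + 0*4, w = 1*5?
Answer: -1385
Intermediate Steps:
w = 5
L(y) = 5 (L(y) = 5 + 0*4 = 5 + 0 = 5)
L(2)*(-138 - 139) = 5*(-138 - 139) = 5*(-277) = -1385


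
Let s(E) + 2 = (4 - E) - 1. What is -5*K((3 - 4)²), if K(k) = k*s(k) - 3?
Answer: 15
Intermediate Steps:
s(E) = 1 - E (s(E) = -2 + ((4 - E) - 1) = -2 + (3 - E) = 1 - E)
K(k) = -3 + k*(1 - k) (K(k) = k*(1 - k) - 3 = -3 + k*(1 - k))
-5*K((3 - 4)²) = -5*(-3 + (3 - 4)² - ((3 - 4)²)²) = -5*(-3 + (-1)² - ((-1)²)²) = -5*(-3 + 1 - 1*1²) = -5*(-3 + 1 - 1*1) = -5*(-3 + 1 - 1) = -5*(-3) = 15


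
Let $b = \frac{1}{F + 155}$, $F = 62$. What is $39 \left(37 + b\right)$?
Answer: $\frac{313170}{217} \approx 1443.2$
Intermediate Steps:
$b = \frac{1}{217}$ ($b = \frac{1}{62 + 155} = \frac{1}{217} \approx 0.0046083$)
$39 \left(37 + b\right) = 39 \left(37 + \frac{1}{217}\right) = 39 \cdot \frac{8030}{217} = \frac{313170}{217}$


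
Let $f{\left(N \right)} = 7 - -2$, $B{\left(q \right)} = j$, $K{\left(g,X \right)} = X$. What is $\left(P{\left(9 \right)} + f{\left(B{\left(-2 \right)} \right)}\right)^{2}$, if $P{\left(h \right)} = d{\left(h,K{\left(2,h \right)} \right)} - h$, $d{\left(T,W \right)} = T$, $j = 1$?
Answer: $81$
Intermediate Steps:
$B{\left(q \right)} = 1$
$f{\left(N \right)} = 9$ ($f{\left(N \right)} = 7 + 2 = 9$)
$P{\left(h \right)} = 0$ ($P{\left(h \right)} = h - h = 0$)
$\left(P{\left(9 \right)} + f{\left(B{\left(-2 \right)} \right)}\right)^{2} = \left(0 + 9\right)^{2} = 9^{2} = 81$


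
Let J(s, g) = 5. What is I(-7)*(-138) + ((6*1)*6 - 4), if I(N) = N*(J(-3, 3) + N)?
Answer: -1900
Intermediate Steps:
I(N) = N*(5 + N)
I(-7)*(-138) + ((6*1)*6 - 4) = -7*(5 - 7)*(-138) + ((6*1)*6 - 4) = -7*(-2)*(-138) + (6*6 - 4) = 14*(-138) + (36 - 4) = -1932 + 32 = -1900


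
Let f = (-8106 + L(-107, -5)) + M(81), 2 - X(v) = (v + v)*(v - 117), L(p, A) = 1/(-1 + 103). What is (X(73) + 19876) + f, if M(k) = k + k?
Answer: 1872517/102 ≈ 18358.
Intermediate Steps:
M(k) = 2*k
L(p, A) = 1/102
X(v) = 2 - 2*v*(-117 + v) (X(v) = 2 - (v + v)*(v - 117) = 2 - 2*v*(-117 + v))
f = -810287/102 (f = (-8106 + 1/102) + 2*81 = -826811/102 + 162 = -810287/102 ≈ -7944.0)
(X(73) + 19876) + f = ((2 - 2*73² + 234*73) + 19876) - 810287/102 = ((2 - 2*5329 + 17082) + 19876) - 810287/102 = ((2 - 10658 + 17082) + 19876) - 810287/102 = (6426 + 19876) - 810287/102 = 26302 - 810287/102 = 1872517/102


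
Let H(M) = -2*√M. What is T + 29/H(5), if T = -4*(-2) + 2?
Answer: 10 - 29*√5/10 ≈ 3.5154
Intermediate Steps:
T = 10 (T = 8 + 2 = 10)
T + 29/H(5) = 10 + 29/((-2*√5)) = 10 + 29*(-√5/10) = 10 - 29*√5/10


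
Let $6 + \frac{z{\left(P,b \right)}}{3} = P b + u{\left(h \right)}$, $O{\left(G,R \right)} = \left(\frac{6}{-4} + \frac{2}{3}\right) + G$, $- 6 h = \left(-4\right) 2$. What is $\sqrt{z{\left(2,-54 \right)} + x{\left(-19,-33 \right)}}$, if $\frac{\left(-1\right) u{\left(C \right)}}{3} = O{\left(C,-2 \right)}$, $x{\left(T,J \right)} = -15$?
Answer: $\frac{i \sqrt{1446}}{2} \approx 19.013 i$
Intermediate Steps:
$h = \frac{4}{3}$ ($h = - \frac{\left(-4\right) 2}{6} = \left(- \frac{1}{6}\right) \left(-8\right) = \frac{4}{3} \approx 1.3333$)
$O{\left(G,R \right)} = - \frac{5}{6} + G$ ($O{\left(G,R \right)} = \left(6 \left(- \frac{1}{4}\right) + 2 \cdot \frac{1}{3}\right) + G = \left(- \frac{3}{2} + \frac{2}{3}\right) + G = - \frac{5}{6} + G$)
$u{\left(C \right)} = \frac{5}{2} - 3 C$ ($u{\left(C \right)} = - 3 \left(- \frac{5}{6} + C\right) = \frac{5}{2} - 3 C$)
$z{\left(P,b \right)} = - \frac{45}{2} + 3 P b$ ($z{\left(P,b \right)} = -18 + 3 \left(P b + \left(\frac{5}{2} - 4\right)\right) = -18 + 3 \left(P b - \frac{3}{2}\right) = -18 + 3 \left(- \frac{3}{2} + P b\right) = -18 + \left(- \frac{9}{2} + 3 P b\right) = - \frac{45}{2} + 3 P b$)
$\sqrt{z{\left(2,-54 \right)} + x{\left(-19,-33 \right)}} = \sqrt{\left(- \frac{45}{2} + 3 \cdot 2 \left(-54\right)\right) - 15} = \sqrt{\left(- \frac{45}{2} - 324\right) - 15} = \sqrt{- \frac{693}{2} - 15} = \sqrt{- \frac{723}{2}} = \frac{i \sqrt{1446}}{2}$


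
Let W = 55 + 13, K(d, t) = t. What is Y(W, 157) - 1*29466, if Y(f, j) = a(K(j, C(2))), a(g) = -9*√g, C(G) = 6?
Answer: -29466 - 9*√6 ≈ -29488.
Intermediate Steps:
W = 68
Y(f, j) = -9*√6
Y(W, 157) - 1*29466 = -9*√6 - 1*29466 = -9*√6 - 29466 = -29466 - 9*√6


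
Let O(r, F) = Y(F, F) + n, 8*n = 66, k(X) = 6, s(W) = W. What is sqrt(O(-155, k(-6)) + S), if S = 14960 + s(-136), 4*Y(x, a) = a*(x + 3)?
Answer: sqrt(59383)/2 ≈ 121.84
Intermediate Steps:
n = 33/4 (n = (1/8)*66 = 33/4 ≈ 8.2500)
Y(x, a) = a*(3 + x)/4 (Y(x, a) = (a*(x + 3))/4 = (a*(3 + x))/4 = a*(3 + x)/4)
O(r, F) = 33/4 + F*(3 + F)/4 (O(r, F) = F*(3 + F)/4 + 33/4 = 33/4 + F*(3 + F)/4)
S = 14824 (S = 14960 - 136 = 14824)
sqrt(O(-155, k(-6)) + S) = sqrt((33/4 + (1/4)*6*(3 + 6)) + 14824) = sqrt((33/4 + (1/4)*6*9) + 14824) = sqrt((33/4 + 27/2) + 14824) = sqrt(87/4 + 14824) = sqrt(59383/4) = sqrt(59383)/2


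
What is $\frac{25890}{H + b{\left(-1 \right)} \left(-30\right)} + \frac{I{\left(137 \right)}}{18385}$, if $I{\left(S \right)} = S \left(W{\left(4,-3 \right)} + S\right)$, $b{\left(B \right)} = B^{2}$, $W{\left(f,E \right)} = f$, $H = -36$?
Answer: $- \frac{79118788}{202235} \approx -391.22$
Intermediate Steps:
$I{\left(S \right)} = S \left(4 + S\right)$
$\frac{25890}{H + b{\left(-1 \right)} \left(-30\right)} + \frac{I{\left(137 \right)}}{18385} = \frac{25890}{-36 + \left(-1\right)^{2} \left(-30\right)} + \frac{137 \left(4 + 137\right)}{18385} = \frac{25890}{-36 + 1 \left(-30\right)} + 137 \cdot 141 \cdot \frac{1}{18385} = \frac{25890}{-36 - 30} + 19317 \cdot \frac{1}{18385} = \frac{25890}{-66} + \frac{19317}{18385} = 25890 \left(- \frac{1}{66}\right) + \frac{19317}{18385} = - \frac{4315}{11} + \frac{19317}{18385} = - \frac{79118788}{202235}$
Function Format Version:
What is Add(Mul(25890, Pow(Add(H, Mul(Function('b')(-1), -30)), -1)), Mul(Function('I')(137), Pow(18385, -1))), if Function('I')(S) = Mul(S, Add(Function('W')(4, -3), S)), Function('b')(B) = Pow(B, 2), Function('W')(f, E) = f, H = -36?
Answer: Rational(-79118788, 202235) ≈ -391.22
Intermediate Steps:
Function('I')(S) = Mul(S, Add(4, S))
Add(Mul(25890, Pow(Add(H, Mul(Function('b')(-1), -30)), -1)), Mul(Function('I')(137), Pow(18385, -1))) = Add(Mul(25890, Pow(Add(-36, Mul(Pow(-1, 2), -30)), -1)), Mul(Mul(137, Add(4, 137)), Pow(18385, -1))) = Add(Mul(25890, Pow(Add(-36, Mul(1, -30)), -1)), Mul(Mul(137, 141), Rational(1, 18385))) = Add(Mul(25890, Pow(Add(-36, -30), -1)), Mul(19317, Rational(1, 18385))) = Add(Mul(25890, Pow(-66, -1)), Rational(19317, 18385)) = Add(Mul(25890, Rational(-1, 66)), Rational(19317, 18385)) = Add(Rational(-4315, 11), Rational(19317, 18385)) = Rational(-79118788, 202235)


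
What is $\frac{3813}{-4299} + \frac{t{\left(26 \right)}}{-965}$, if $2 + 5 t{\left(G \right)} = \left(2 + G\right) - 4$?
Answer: $- \frac{6164101}{6914225} \approx -0.89151$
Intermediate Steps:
$t{\left(G \right)} = - \frac{4}{5} + \frac{G}{5}$ ($t{\left(G \right)} = - \frac{2}{5} + \frac{\left(2 + G\right) - 4}{5} = - \frac{2}{5} + \frac{-2 + G}{5} = - \frac{2}{5} + \left(- \frac{2}{5} + \frac{G}{5}\right) = - \frac{4}{5} + \frac{G}{5}$)
$\frac{3813}{-4299} + \frac{t{\left(26 \right)}}{-965} = \frac{3813}{-4299} + \frac{- \frac{4}{5} + \frac{1}{5} \cdot 26}{-965} = 3813 \left(- \frac{1}{4299}\right) + \left(- \frac{4}{5} + \frac{26}{5}\right) \left(- \frac{1}{965}\right) = - \frac{1271}{1433} + \frac{22}{5} \left(- \frac{1}{965}\right) = - \frac{1271}{1433} - \frac{22}{4825} = - \frac{6164101}{6914225}$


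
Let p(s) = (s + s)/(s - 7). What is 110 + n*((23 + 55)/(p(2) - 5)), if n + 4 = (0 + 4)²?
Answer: -1490/29 ≈ -51.379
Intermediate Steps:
p(s) = 2*s/(-7 + s) (p(s) = (2*s)/(-7 + s) = 2*s/(-7 + s))
n = 12 (n = -4 + (0 + 4)² = -4 + 4² = -4 + 16 = 12)
110 + n*((23 + 55)/(p(2) - 5)) = 110 + 12*((23 + 55)/(2*2/(-7 + 2) - 5)) = 110 + 12*(78/(2*2/(-5) - 5)) = 110 + 12*(78/(2*2*(-⅕) - 5)) = 110 + 12*(78/(-⅘ - 5)) = 110 + 12*(78/(-29/5)) = 110 + 12*(78*(-5/29)) = 110 + 12*(-390/29) = 110 - 4680/29 = -1490/29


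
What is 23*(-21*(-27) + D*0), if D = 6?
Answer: 13041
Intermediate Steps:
23*(-21*(-27) + D*0) = 23*(-21*(-27) + 6*0) = 23*(567 + 0) = 23*567 = 13041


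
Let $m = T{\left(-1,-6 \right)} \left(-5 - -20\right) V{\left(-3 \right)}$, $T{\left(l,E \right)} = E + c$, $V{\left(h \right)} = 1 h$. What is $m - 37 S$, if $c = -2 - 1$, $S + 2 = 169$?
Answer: $-5774$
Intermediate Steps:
$S = 167$ ($S = -2 + 169 = 167$)
$V{\left(h \right)} = h$
$c = -3$
$T{\left(l,E \right)} = -3 + E$ ($T{\left(l,E \right)} = E - 3 = -3 + E$)
$m = 405$ ($m = \left(-3 - 6\right) \left(-5 - -20\right) \left(-3\right) = - 9 \left(-5 + 20\right) \left(-3\right) = \left(-9\right) 15 \left(-3\right) = \left(-135\right) \left(-3\right) = 405$)
$m - 37 S = 405 - 37 \cdot 167 = 405 - 6179 = -5774$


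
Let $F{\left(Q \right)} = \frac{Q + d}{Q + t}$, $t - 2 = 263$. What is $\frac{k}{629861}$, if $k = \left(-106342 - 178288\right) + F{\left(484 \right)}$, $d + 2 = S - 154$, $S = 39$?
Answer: $- \frac{213187503}{471765889} \approx -0.45189$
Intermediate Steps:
$t = 265$ ($t = 2 + 263 = 265$)
$d = -117$ ($d = -2 + \left(39 - 154\right) = -2 - 115 = -117$)
$F{\left(Q \right)} = \frac{-117 + Q}{265 + Q}$ ($F{\left(Q \right)} = \frac{Q - 117}{Q + 265} = \frac{-117 + Q}{265 + Q}$)
$k = - \frac{213187503}{749}$ ($k = \left(-106342 - 178288\right) + \frac{-117 + 484}{265 + 484} = -284630 + \frac{1}{749} \cdot 367 = -284630 + \frac{367}{749} = - \frac{213187503}{749} \approx -2.8463 \cdot 10^{5}$)
$\frac{k}{629861} = - \frac{213187503}{749 \cdot 629861} = \left(- \frac{213187503}{749}\right) \frac{1}{629861} = - \frac{213187503}{471765889}$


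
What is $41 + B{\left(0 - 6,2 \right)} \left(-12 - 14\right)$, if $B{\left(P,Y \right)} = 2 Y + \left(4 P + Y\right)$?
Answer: $509$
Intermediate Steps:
$B{\left(P,Y \right)} = 3 Y + 4 P$ ($B{\left(P,Y \right)} = 2 Y + \left(Y + 4 P\right) = 3 Y + 4 P$)
$41 + B{\left(0 - 6,2 \right)} \left(-12 - 14\right) = 41 + \left(3 \cdot 2 + 4 \left(0 - 6\right)\right) \left(-12 - 14\right) = 41 + \left(6 + 4 \left(0 - 6\right)\right) \left(-26\right) = 41 + \left(6 + 4 \left(-6\right)\right) \left(-26\right) = 41 + \left(6 - 24\right) \left(-26\right) = 41 - -468 = 41 + 468 = 509$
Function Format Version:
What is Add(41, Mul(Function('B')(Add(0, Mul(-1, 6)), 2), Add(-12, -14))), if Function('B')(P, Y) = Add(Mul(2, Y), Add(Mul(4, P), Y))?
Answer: 509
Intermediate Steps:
Function('B')(P, Y) = Add(Mul(3, Y), Mul(4, P)) (Function('B')(P, Y) = Add(Mul(2, Y), Add(Y, Mul(4, P))) = Add(Mul(3, Y), Mul(4, P)))
Add(41, Mul(Function('B')(Add(0, Mul(-1, 6)), 2), Add(-12, -14))) = Add(41, Mul(Add(Mul(3, 2), Mul(4, Add(0, Mul(-1, 6)))), Add(-12, -14))) = Add(41, Mul(Add(6, Mul(4, Add(0, -6))), -26)) = Add(41, Mul(Add(6, Mul(4, -6)), -26)) = Add(41, Mul(Add(6, -24), -26)) = Add(41, Mul(-18, -26)) = Add(41, 468) = 509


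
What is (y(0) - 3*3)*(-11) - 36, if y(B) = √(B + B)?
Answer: 63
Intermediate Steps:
y(B) = √2*√B (y(B) = √(2*B) = √2*√B)
(y(0) - 3*3)*(-11) - 36 = (√2*√0 - 3*3)*(-11) - 36 = (√2*0 - 9)*(-11) - 36 = (0 - 9)*(-11) - 36 = -9*(-11) - 36 = 99 - 36 = 63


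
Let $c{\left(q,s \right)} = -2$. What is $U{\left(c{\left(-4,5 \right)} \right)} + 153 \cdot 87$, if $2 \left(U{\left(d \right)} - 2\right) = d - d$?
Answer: $13313$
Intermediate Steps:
$U{\left(d \right)} = 2$ ($U{\left(d \right)} = 2 + \frac{d - d}{2} = 2 + \frac{1}{2} \cdot 0 = 2 + 0 = 2$)
$U{\left(c{\left(-4,5 \right)} \right)} + 153 \cdot 87 = 2 + 153 \cdot 87 = 2 + 13311 = 13313$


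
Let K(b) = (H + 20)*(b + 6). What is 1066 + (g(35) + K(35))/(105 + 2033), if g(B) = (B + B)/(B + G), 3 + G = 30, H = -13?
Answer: 35330640/33139 ≈ 1066.1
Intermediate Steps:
G = 27 (G = -3 + 30 = 27)
K(b) = 42 + 7*b (K(b) = (-13 + 20)*(b + 6) = 7*(6 + b) = 42 + 7*b)
g(B) = 2*B/(27 + B) (g(B) = (B + B)/(B + 27) = (2*B)/(27 + B) = 2*B/(27 + B))
1066 + (g(35) + K(35))/(105 + 2033) = 1066 + (2*35/(27 + 35) + (42 + 7*35))/(105 + 2033) = 1066 + (2*35/62 + (42 + 245))/2138 = 1066 + (2*35*(1/62) + 287)*(1/2138) = 1066 + (35/31 + 287)*(1/2138) = 1066 + (8932/31)*(1/2138) = 1066 + 4466/33139 = 35330640/33139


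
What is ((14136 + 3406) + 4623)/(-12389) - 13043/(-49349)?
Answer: -71710066/47029597 ≈ -1.5248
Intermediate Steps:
((14136 + 3406) + 4623)/(-12389) - 13043/(-49349) = (17542 + 4623)*(-1/12389) - 13043*(-1/49349) = 22165*(-1/12389) + 13043/49349 = -1705/953 + 13043/49349 = -71710066/47029597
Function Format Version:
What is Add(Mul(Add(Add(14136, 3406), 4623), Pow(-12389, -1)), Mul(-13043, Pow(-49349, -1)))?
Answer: Rational(-71710066, 47029597) ≈ -1.5248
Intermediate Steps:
Add(Mul(Add(Add(14136, 3406), 4623), Pow(-12389, -1)), Mul(-13043, Pow(-49349, -1))) = Add(Mul(Add(17542, 4623), Rational(-1, 12389)), Mul(-13043, Rational(-1, 49349))) = Add(Mul(22165, Rational(-1, 12389)), Rational(13043, 49349)) = Add(Rational(-1705, 953), Rational(13043, 49349)) = Rational(-71710066, 47029597)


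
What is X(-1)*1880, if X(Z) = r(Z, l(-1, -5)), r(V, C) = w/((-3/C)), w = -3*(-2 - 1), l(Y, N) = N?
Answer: 28200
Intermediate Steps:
w = 9 (w = -3*(-3) = 9)
r(V, C) = -3*C (r(V, C) = 9/((-3/C)) = 9*(-C/3) = -3*C)
X(Z) = 15 (X(Z) = -3*(-5) = 15)
X(-1)*1880 = 15*1880 = 28200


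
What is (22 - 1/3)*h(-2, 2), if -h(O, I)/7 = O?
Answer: 910/3 ≈ 303.33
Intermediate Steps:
h(O, I) = -7*O
(22 - 1/3)*h(-2, 2) = (22 - 1/3)*(-7*(-2)) = (22 + (⅓)*(-1))*14 = (22 - ⅓)*14 = (65/3)*14 = 910/3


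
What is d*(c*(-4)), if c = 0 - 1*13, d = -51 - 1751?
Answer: -93704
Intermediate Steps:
d = -1802
c = -13 (c = 0 - 13 = -13)
d*(c*(-4)) = -(-23426)*(-4) = -1802*52 = -93704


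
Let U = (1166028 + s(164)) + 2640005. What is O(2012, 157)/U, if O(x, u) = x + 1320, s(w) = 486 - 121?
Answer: 1666/1903199 ≈ 0.00087537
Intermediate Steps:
s(w) = 365
O(x, u) = 1320 + x
U = 3806398 (U = (1166028 + 365) + 2640005 = 1166393 + 2640005 = 3806398)
O(2012, 157)/U = (1320 + 2012)/3806398 = 3332*(1/3806398) = 1666/1903199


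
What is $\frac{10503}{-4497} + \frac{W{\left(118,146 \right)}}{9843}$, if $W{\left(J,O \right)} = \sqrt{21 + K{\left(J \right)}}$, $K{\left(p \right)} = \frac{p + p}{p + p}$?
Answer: $- \frac{3501}{1499} + \frac{\sqrt{22}}{9843} \approx -2.3351$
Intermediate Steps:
$K{\left(p \right)} = 1$ ($K{\left(p \right)} = \frac{2 p}{2 p} = 2 p \frac{1}{2 p} = 1$)
$W{\left(J,O \right)} = \sqrt{22}$ ($W{\left(J,O \right)} = \sqrt{21 + 1} = \sqrt{22}$)
$\frac{10503}{-4497} + \frac{W{\left(118,146 \right)}}{9843} = \frac{10503}{-4497} + \frac{\sqrt{22}}{9843} = 10503 \left(- \frac{1}{4497}\right) + \sqrt{22} \cdot \frac{1}{9843} = - \frac{3501}{1499} + \frac{\sqrt{22}}{9843}$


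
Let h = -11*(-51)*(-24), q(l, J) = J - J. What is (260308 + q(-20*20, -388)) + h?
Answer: 246844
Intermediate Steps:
q(l, J) = 0
h = -13464 (h = 561*(-24) = -13464)
(260308 + q(-20*20, -388)) + h = (260308 + 0) - 13464 = 260308 - 13464 = 246844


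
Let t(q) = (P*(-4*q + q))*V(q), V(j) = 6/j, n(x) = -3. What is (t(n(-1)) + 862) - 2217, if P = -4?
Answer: -1283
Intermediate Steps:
t(q) = 72 (t(q) = (-4*(-4*q + q))*(6/q) = (-(-12)*q)*(6/q) = (12*q)*(6/q) = 72)
(t(n(-1)) + 862) - 2217 = (72 + 862) - 2217 = 934 - 2217 = -1283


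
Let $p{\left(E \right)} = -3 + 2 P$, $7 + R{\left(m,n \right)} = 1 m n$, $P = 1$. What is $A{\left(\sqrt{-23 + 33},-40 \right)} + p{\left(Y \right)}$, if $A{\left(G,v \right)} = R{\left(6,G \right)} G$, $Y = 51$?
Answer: $59 - 7 \sqrt{10} \approx 36.864$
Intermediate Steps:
$R{\left(m,n \right)} = -7 + m n$ ($R{\left(m,n \right)} = -7 + 1 m n = -7 + m n$)
$p{\left(E \right)} = -1$ ($p{\left(E \right)} = -3 + 2 \cdot 1 = -3 + 2 = -1$)
$A{\left(G,v \right)} = G \left(-7 + 6 G\right)$ ($A{\left(G,v \right)} = \left(-7 + 6 G\right) G = G \left(-7 + 6 G\right)$)
$A{\left(\sqrt{-23 + 33},-40 \right)} + p{\left(Y \right)} = \sqrt{-23 + 33} \left(-7 + 6 \sqrt{-23 + 33}\right) - 1 = \sqrt{10} \left(-7 + 6 \sqrt{10}\right) - 1 = -1 + \sqrt{10} \left(-7 + 6 \sqrt{10}\right)$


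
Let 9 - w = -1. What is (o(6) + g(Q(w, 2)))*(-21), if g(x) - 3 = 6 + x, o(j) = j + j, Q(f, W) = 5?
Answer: -546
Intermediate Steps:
w = 10 (w = 9 - 1*(-1) = 9 + 1 = 10)
o(j) = 2*j
g(x) = 9 + x (g(x) = 3 + (6 + x) = 9 + x)
(o(6) + g(Q(w, 2)))*(-21) = (2*6 + (9 + 5))*(-21) = (12 + 14)*(-21) = 26*(-21) = -546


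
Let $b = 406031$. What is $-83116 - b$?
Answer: $-489147$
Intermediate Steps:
$-83116 - b = -83116 - 406031 = -489147$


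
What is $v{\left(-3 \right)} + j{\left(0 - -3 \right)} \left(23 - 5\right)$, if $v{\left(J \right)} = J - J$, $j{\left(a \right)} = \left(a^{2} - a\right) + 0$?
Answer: $108$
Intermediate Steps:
$j{\left(a \right)} = a^{2} - a$
$v{\left(J \right)} = 0$
$v{\left(-3 \right)} + j{\left(0 - -3 \right)} \left(23 - 5\right) = 0 + \left(0 - -3\right) \left(-1 + \left(0 - -3\right)\right) \left(23 - 5\right) = 0 + \left(0 + 3\right) \left(-1 + \left(0 + 3\right)\right) \left(23 - 5\right) = 0 + 3 \left(-1 + 3\right) 18 = 0 + 3 \cdot 2 \cdot 18 = 0 + 6 \cdot 18 = 0 + 108 = 108$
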